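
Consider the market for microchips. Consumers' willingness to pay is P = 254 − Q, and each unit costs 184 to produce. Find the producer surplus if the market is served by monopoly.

A monopolist chooses Q where MR = MC. MR = 254 − 2Q; setting this equal to 184 gives Q = 35 and P = 219.
PS = (219 − 184)·35 = 1225.

PS = 1225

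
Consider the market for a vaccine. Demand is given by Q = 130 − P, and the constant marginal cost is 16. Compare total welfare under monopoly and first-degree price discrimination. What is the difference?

Total welfare rises by 1624.5

Inverting demand: P = 130 − Q.
Monopoly sets MR = MC: 130 − 2Q = 16 ⇒ Q = 57, P = 130 − 57 = 73.
CS = ½·(130 − 73)·57 = 1624.5; PS = (73 − 16)·57 = 3249; TS = 4873.5.
Under first-degree price discrimination the firm charges each unit its demand price and produces up to where P = MC, i.e. Q = 114. Consumer surplus is zero; producer surplus equals total surplus.
TS = 6498 (equal to competitive TS).
Change in total welfare: 6498 − 4873.5 = 1624.5.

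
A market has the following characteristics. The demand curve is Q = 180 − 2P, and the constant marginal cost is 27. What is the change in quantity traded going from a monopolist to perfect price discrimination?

Quantity traded rises by 63

Inverting demand: P = 90 − 0.5Q.
Monopoly sets MR = MC: 90 − Q = 27 ⇒ Q = 63, P = 90 − 0.5·63 = 58.5.
A perfectly discriminating monopolist sells every unit with P(Q) ≥ MC(Q), so output equals the competitive quantity Q = 126. Each buyer pays their reservation price, so CS = 0 and the firm captures all surplus.
Change in quantity traded: 126 − 63 = 63.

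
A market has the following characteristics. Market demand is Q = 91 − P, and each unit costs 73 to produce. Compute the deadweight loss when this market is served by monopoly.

DWL = 40.5

Inverting demand: P = 91 − Q.
Competitive firms price at marginal cost: P = 73, giving Q = 18.
Monopoly sets MR = MC: 91 − 2Q = 73 ⇒ Q = 9, P = 91 − 9 = 82.
DWL is the triangle between Q = 9 and Q = 18: ½·(18 − 9)·(82 − 73) = 40.5.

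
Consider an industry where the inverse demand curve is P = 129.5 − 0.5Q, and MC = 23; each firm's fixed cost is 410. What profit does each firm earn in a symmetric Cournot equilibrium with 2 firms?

π_i = 2110.5

Cournot with 2 identical firms: the symmetric best-response condition is 129.5 − 1.5q = 23. Each firm produces q = 71, total output Q = 142, price P = 58.5.
Each firm's profit = (58.5 − 23)·71 − 410 = 2110.5.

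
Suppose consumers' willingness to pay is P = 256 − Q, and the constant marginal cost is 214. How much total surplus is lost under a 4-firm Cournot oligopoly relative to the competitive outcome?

DWL = 35.28

Perfect competition: P = MC = 214, so 256 − Q = 214 and Q = 42.
With 4 symmetric Cournot firms, each firm's FOC gives 256 − 5q = 214, so q = 8.4, Q = 4·8.4 = 33.6, and P = 222.4.
DWL is the triangle between Q = 33.6 and Q = 42: ½·(42 − 33.6)·(222.4 − 214) = 35.28.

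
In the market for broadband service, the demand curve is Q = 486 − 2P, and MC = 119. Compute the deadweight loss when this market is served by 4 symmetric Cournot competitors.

DWL = 615.04

Inverting demand: P = 243 − 0.5Q.
Under competition P = MC = 119, so Q = (243 − 119)/0.5 = 248.
Cournot with 4 identical firms: the symmetric best-response condition is 243 − 2.5q = 119. Each firm produces q = 49.6, total output Q = 198.4, price P = 143.8.
DWL is the triangle between Q = 198.4 and Q = 248: ½·(248 − 198.4)·(143.8 − 119) = 615.04.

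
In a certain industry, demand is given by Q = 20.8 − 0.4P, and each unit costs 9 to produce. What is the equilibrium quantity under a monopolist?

Inverting demand: P = 52 − 2.5Q.
The monopolist equates marginal revenue to marginal cost: 52 − 5Q = 9, so Q = 8.6. From demand, P = 30.5.

Q = 8.6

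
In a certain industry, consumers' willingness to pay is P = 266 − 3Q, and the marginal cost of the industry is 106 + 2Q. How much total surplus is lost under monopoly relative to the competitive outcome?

Under competition P = MC: 266 − 3Q = 106 + 2Q ⇒ Q = 32, P = 170.
The monopolist equates marginal revenue to marginal cost: 266 − 6Q = 106 + 2Q, so Q = 20. From demand, P = 206.
CS = ½·(266 − 170)·32 = 1536; PS = (170·32 − 106·32 − ½·2·32²) = 1024; TS = 2560.
CS = ½·(266 − 206)·20 = 600; PS = (206·20 − 106·20 − ½·2·20²) = 1600; TS = 2200.
DWL = 2560 − 2200 = 360.

DWL = 360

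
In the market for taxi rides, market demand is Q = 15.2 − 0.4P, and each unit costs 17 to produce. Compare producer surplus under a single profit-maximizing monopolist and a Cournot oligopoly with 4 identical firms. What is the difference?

Producer surplus falls by 15.876

Inverting demand: P = 38 − 2.5Q.
A monopolist chooses Q where MR = MC. MR = 38 − 5Q; setting this equal to 17 gives Q = 4.2 and P = 27.5.
PS = (27.5 − 17)·4.2 = 44.1.
Cournot with 4 identical firms: the symmetric best-response condition is 38 − 12.5q = 17. Each firm produces q = 1.68, total output Q = 6.72, price P = 21.2.
PS = (21.2 − 17)·6.72 = 28.224.
Change in producer surplus: 28.224 − 44.1 = −15.876.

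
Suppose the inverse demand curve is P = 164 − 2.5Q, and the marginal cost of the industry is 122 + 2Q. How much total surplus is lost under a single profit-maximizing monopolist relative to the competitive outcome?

DWL = 25

Under competition P = MC: 164 − 2.5Q = 122 + 2Q ⇒ Q = 28/3, P = 422/3.
Monopoly sets MR = MC: 164 − 5Q = 122 + 2Q ⇒ Q = 6, P = 164 − 2.5·6 = 149.
CS = ½·(164 − 422/3)·28/3 = 980/9; PS = (422/3·28/3 − 122·28/3 − ½·2·(28/3)²) = 784/9; TS = 196.
CS = ½·(164 − 149)·6 = 45; PS = (149·6 − 122·6 − ½·2·6²) = 126; TS = 171.
DWL = 196 − 171 = 25.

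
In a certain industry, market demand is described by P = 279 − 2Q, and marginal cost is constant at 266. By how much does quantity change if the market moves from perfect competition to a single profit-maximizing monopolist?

Q falls by 3.25

Under competition P = MC = 266, so Q = (279 − 266)/2 = 6.5.
A monopolist chooses Q where MR = MC. MR = 279 − 4Q; setting this equal to 266 gives Q = 3.25 and P = 272.5.
Change in quantity: 3.25 − 6.5 = −3.25.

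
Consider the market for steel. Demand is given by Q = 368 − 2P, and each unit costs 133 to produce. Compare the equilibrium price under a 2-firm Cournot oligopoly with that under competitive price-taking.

Cournot: P = 150; Competition: P = 133

Inverting demand: P = 184 − 0.5Q.
In a 2-firm Cournot equilibrium, symmetry and the first-order condition give q = (184 − 133)/(1.5) = 34. So Q = 68 and P = 150.
Competitive firms price at marginal cost: P = 133, giving Q = 102.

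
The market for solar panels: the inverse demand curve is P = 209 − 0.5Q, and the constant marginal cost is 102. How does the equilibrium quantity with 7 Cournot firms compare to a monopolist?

Cournot: Q = 187.25; Monopoly: Q = 107

In a 7-firm Cournot equilibrium, symmetry and the first-order condition give q = (209 − 102)/(4) = 26.75. So Q = 187.25 and P = 115.375.
A monopolist chooses Q where MR = MC. MR = 209 − Q; setting this equal to 102 gives Q = 107 and P = 155.5.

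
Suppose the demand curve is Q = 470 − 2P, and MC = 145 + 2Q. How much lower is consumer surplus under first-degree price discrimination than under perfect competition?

CS falls by 324

Inverting demand: P = 235 − 0.5Q.
Under competition P = MC: 235 − 0.5Q = 145 + 2Q ⇒ Q = 36, P = 217.
CS = ½·(235 − 217)·36 = 324.
Under first-degree price discrimination the firm charges each unit its demand price and produces up to where P = MC, i.e. Q = 36. Consumer surplus is zero; producer surplus equals total surplus.
CS = 0.
Change in consumer surplus: 0 − 324 = −324.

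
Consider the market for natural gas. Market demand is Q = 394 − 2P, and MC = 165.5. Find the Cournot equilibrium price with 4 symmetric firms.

P = 171.8

Inverting demand: P = 197 − 0.5Q.
Cournot with 4 identical firms: the symmetric best-response condition is 197 − 2.5q = 165.5. Each firm produces q = 12.6, total output Q = 50.4, price P = 171.8.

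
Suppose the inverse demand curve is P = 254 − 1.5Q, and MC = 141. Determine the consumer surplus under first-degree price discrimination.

CS = 0

A perfectly discriminating monopolist sells every unit with P(Q) ≥ MC(Q), so output equals the competitive quantity Q = 226/3. Each buyer pays their reservation price, so CS = 0 and the firm captures all surplus.
CS = 0.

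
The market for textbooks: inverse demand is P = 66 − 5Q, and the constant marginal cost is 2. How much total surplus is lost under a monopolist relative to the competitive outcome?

Competitive firms price at marginal cost: P = 2, giving Q = 12.8.
The monopolist equates marginal revenue to marginal cost: 66 − 10Q = 2, so Q = 6.4. From demand, P = 34.
DWL is the triangle between Q = 6.4 and Q = 12.8: ½·(12.8 − 6.4)·(34 − 2) = 102.4.

DWL = 102.4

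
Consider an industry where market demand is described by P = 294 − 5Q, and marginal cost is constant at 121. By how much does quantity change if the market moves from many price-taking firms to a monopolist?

Competitive firms price at marginal cost: P = 121, giving Q = 34.6.
Monopoly sets MR = MC: 294 − 10Q = 121 ⇒ Q = 17.3, P = 294 − 5·17.3 = 207.5.
Change in quantity: 17.3 − 34.6 = −17.3.

Q falls by 17.3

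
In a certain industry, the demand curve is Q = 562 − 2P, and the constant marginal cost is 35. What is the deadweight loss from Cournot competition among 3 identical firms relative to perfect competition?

Inverting demand: P = 281 − 0.5Q.
Under competition P = MC = 35, so Q = (281 − 35)/0.5 = 492.
Cournot with 3 identical firms: the symmetric best-response condition is 281 − 2q = 35. Each firm produces q = 123, total output Q = 369, price P = 96.5.
DWL is the triangle between Q = 369 and Q = 492: ½·(492 − 369)·(96.5 − 35) = 3782.25.

DWL = 3782.25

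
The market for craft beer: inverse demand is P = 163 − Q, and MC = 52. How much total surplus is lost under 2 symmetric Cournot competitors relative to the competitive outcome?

DWL = 684.5

Competitive firms price at marginal cost: P = 52, giving Q = 111.
In a 2-firm Cournot equilibrium, symmetry and the first-order condition give q = (163 − 52)/(3) = 37. So Q = 74 and P = 89.
DWL is the triangle between Q = 74 and Q = 111: ½·(111 − 74)·(89 − 52) = 684.5.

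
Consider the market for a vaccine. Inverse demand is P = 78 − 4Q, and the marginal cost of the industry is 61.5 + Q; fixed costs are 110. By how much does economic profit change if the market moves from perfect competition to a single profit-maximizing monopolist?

Competitive equilibrium sets price equal to marginal cost: 78 − 4Q = 61.5 + Q, so Q = 3.3 and P = 64.8.
Profit = 64.8·3.3 − (61.5·3.3 + ½·1·3.3²) − 110 = −104.555.
A monopolist chooses Q where MR = MC. MR = 78 − 8Q; setting this equal to 61.5 + Q gives Q = 11/6 and P = 212/3.
Profit = 212/3·11/6 − (61.5·11/6 + ½·1·(11/6)²) − 110 = −94.875.
Change in economic profit: −94.875 − −104.555 = 9.68.

π rises by 9.68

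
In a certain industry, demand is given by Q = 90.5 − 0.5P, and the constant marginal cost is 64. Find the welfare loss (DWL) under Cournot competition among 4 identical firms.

DWL = 136.89

Inverting demand: P = 181 − 2Q.
Perfect competition: P = MC = 64, so 181 − 2Q = 64 and Q = 58.5.
With 4 symmetric Cournot firms, each firm's FOC gives 181 − 10q = 64, so q = 11.7, Q = 4·11.7 = 46.8, and P = 87.4.
DWL is the triangle between Q = 46.8 and Q = 58.5: ½·(58.5 − 46.8)·(87.4 − 64) = 136.89.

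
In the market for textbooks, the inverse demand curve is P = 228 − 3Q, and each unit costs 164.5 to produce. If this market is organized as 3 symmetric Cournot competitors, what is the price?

In a 3-firm Cournot equilibrium, symmetry and the first-order condition give q = (228 − 164.5)/(12) = 127/24. So Q = 15.875 and P = 180.375.

P = 180.375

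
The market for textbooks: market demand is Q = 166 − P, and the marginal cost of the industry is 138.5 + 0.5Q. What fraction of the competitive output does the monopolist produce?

Q_m/Q_c = 0.6

Inverting demand: P = 166 − Q.
Monopoly sets MR = MC: 166 − 2Q = 138.5 + 0.5Q ⇒ Q = 11, P = 166 − 11 = 155.
Under competition P = MC: 166 − Q = 138.5 + 0.5Q ⇒ Q = 55/3, P = 443/3.
Ratio Q_m/Q_c = 11/(55/3) = 0.6.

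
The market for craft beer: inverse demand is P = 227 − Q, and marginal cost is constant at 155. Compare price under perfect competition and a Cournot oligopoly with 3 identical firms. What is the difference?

Price rises by 18

Perfect competition: P = MC = 155, so 227 − Q = 155 and Q = 72.
Cournot with 3 identical firms: the symmetric best-response condition is 227 − 4q = 155. Each firm produces q = 18, total output Q = 54, price P = 173.
Change in price: 173 − 155 = 18.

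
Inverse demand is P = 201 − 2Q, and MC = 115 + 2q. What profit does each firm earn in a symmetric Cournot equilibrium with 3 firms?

With 3 symmetric Cournot firms, each firm's FOC gives 201 − 8q = 115 + 2q, so q = 8.6, Q = 3·8.6 = 25.8, and P = 149.4.
Each firm's profit = 149.4·8.6 − (115·8.6 + ½·2·8.6²) = 221.88.

π_i = 221.88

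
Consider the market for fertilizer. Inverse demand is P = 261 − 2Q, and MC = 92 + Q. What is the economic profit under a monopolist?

Profit = 2856.1

Monopoly sets MR = MC: 261 − 4Q = 92 + Q ⇒ Q = 33.8, P = 261 − 2·33.8 = 193.4.
Profit = 193.4·33.8 − (92·33.8 + ½·1·33.8²) = 2856.1.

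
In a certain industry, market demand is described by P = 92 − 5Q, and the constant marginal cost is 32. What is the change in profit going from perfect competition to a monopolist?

Under competition P = MC = 32, so Q = (92 − 32)/5 = 12.
Profit = (32 − 32)·12 = 0.
The monopolist equates marginal revenue to marginal cost: 92 − 10Q = 32, so Q = 6. From demand, P = 62.
Profit = (62 − 32)·6 = 180.
Change in profit: 180 − 0 = 180.

π rises by 180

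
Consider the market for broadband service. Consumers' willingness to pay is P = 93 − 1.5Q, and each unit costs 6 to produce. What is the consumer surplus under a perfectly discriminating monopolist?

Under first-degree price discrimination the firm charges each unit its demand price and produces up to where P = MC, i.e. Q = 58. Consumer surplus is zero; producer surplus equals total surplus.
CS = 0.

CS = 0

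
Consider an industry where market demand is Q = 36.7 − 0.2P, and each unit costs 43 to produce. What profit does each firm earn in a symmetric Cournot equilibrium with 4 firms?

Inverting demand: P = 183.5 − 5Q.
In a 4-firm Cournot equilibrium, symmetry and the first-order condition give q = (183.5 − 43)/(25) = 5.62. So Q = 22.48 and P = 71.1.
Each firm's profit = (71.1 − 43)·5.62 = 157.922.

π_i = 157.922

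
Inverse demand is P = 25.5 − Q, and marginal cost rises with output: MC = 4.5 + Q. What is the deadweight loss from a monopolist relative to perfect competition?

DWL = 12.25

Competitive equilibrium sets price equal to marginal cost: 25.5 − Q = 4.5 + Q, so Q = 10.5 and P = 15.
Monopoly sets MR = MC: 25.5 − 2Q = 4.5 + Q ⇒ Q = 7, P = 25.5 − 7 = 18.5.
CS = ½·(25.5 − 15)·10.5 = 55.125; PS = (15·10.5 − 4.5·10.5 − ½·1·10.5²) = 55.125; TS = 110.25.
CS = ½·(25.5 − 18.5)·7 = 24.5; PS = (18.5·7 − 4.5·7 − ½·1·7²) = 73.5; TS = 98.
DWL = 110.25 − 98 = 12.25.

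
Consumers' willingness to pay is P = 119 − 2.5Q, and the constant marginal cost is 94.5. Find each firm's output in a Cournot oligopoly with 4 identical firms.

With 4 symmetric Cournot firms, each firm's FOC gives 119 − 12.5q = 94.5, so q = 1.96, Q = 4·1.96 = 7.84, and P = 99.4.

q_i = 1.96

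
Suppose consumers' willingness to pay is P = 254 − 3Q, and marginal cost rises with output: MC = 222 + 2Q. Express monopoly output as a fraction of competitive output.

A monopolist chooses Q where MR = MC. MR = 254 − 6Q; setting this equal to 222 + 2Q gives Q = 4 and P = 242.
Under competition P = MC: 254 − 3Q = 222 + 2Q ⇒ Q = 6.4, P = 234.8.
Ratio Q_m/Q_c = 4/6.4 = 0.625.

Q_m/Q_c = 0.625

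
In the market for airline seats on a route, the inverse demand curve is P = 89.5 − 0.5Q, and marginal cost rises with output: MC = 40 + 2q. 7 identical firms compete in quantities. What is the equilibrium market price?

Cournot with 7 identical firms: the symmetric best-response condition is 89.5 − 4q = 40 + 2q. Each firm produces q = 8.25, total output Q = 57.75, price P = 60.625.

P = 60.625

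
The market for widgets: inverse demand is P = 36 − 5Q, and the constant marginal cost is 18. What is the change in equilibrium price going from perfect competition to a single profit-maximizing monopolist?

P rises by 9

Under competition P = MC = 18, so Q = (36 − 18)/5 = 3.6.
Monopoly sets MR = MC: 36 − 10Q = 18 ⇒ Q = 1.8, P = 36 − 5·1.8 = 27.
Change in equilibrium price: 27 − 18 = 9.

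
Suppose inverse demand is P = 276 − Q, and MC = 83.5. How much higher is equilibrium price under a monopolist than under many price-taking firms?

P rises by 96.25

Competitive firms price at marginal cost: P = 83.5, giving Q = 192.5.
A monopolist chooses Q where MR = MC. MR = 276 − 2Q; setting this equal to 83.5 gives Q = 96.25 and P = 179.75.
Change in equilibrium price: 179.75 − 83.5 = 96.25.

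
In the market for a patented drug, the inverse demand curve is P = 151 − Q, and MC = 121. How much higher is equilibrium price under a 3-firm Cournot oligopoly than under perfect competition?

P rises by 7.5

Perfect competition: P = MC = 121, so 151 − Q = 121 and Q = 30.
With 3 symmetric Cournot firms, each firm's FOC gives 151 − 4q = 121, so q = 7.5, Q = 3·7.5 = 22.5, and P = 128.5.
Change in equilibrium price: 128.5 − 121 = 7.5.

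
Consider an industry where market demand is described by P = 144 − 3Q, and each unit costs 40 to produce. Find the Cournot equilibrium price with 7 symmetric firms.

Cournot with 7 identical firms: the symmetric best-response condition is 144 − 24q = 40. Each firm produces q = 13/3, total output Q = 91/3, price P = 53.

P = 53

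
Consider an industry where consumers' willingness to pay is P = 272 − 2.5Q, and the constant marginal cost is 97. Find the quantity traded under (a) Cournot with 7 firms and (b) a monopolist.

Cournot: Q = 61.25; Monopoly: Q = 35

In a 7-firm Cournot equilibrium, symmetry and the first-order condition give q = (272 − 97)/(20) = 8.75. So Q = 61.25 and P = 118.875.
The monopolist equates marginal revenue to marginal cost: 272 − 5Q = 97, so Q = 35. From demand, P = 184.5.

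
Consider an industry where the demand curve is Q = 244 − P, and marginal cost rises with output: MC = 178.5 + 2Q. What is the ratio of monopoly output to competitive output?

Inverting demand: P = 244 − Q.
A monopolist chooses Q where MR = MC. MR = 244 − 2Q; setting this equal to 178.5 + 2Q gives Q = 16.375 and P = 227.625.
Under competition P = MC: 244 − Q = 178.5 + 2Q ⇒ Q = 131/6, P = 1333/6.
Ratio Q_m/Q_c = 16.375/(131/6) = 0.75.

Q_m/Q_c = 0.75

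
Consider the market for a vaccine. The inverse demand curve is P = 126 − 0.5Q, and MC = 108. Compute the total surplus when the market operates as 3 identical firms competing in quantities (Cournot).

Cournot with 3 identical firms: the symmetric best-response condition is 126 − 2q = 108. Each firm produces q = 9, total output Q = 27, price P = 112.5.
CS = ½·(126 − 112.5)·27 = 182.25; PS = (112.5 − 108)·27 = 121.5; TS = 303.75.

TS = 303.75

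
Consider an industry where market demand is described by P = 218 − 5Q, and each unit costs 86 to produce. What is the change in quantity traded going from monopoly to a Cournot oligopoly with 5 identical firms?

Monopoly sets MR = MC: 218 − 10Q = 86 ⇒ Q = 13.2, P = 218 − 5·13.2 = 152.
Cournot with 5 identical firms: the symmetric best-response condition is 218 − 30q = 86. Each firm produces q = 4.4, total output Q = 22, price P = 108.
Change in quantity traded: 22 − 13.2 = 8.8.

Quantity traded rises by 8.8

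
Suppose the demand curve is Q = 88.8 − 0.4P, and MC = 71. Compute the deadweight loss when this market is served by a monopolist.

Inverting demand: P = 222 − 2.5Q.
Competitive firms price at marginal cost: P = 71, giving Q = 60.4.
Monopoly sets MR = MC: 222 − 5Q = 71 ⇒ Q = 30.2, P = 222 − 2.5·30.2 = 146.5.
DWL is the triangle between Q = 30.2 and Q = 60.4: ½·(60.4 − 30.2)·(146.5 − 71) = 1140.05.

DWL = 1140.05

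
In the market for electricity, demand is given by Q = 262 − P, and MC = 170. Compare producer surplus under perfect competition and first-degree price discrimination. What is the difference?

Inverting demand: P = 262 − Q.
Perfect competition: P = MC = 170, so 262 − Q = 170 and Q = 92.
PS = (170 − 170)·92 = 0.
With perfect price discrimination, output is the efficient level Q = 92 (where demand meets MC), but every buyer pays their willingness to pay: CS = 0 and PS = total surplus.
PS = ½·(262 − 170)·92 = 4232.
Change in producer surplus: 4232 − 0 = 4232.

PS rises by 4232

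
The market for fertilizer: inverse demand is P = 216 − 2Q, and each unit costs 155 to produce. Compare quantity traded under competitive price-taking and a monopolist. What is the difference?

Quantity traded falls by 15.25

Under competition P = MC = 155, so Q = (216 − 155)/2 = 30.5.
Monopoly sets MR = MC: 216 − 4Q = 155 ⇒ Q = 15.25, P = 216 − 2·15.25 = 185.5.
Change in quantity traded: 15.25 − 30.5 = −15.25.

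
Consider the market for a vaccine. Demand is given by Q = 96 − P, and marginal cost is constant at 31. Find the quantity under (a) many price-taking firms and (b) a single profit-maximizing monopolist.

Competition: Q = 65; Monopoly: Q = 32.5

Inverting demand: P = 96 − Q.
Perfect competition: P = MC = 31, so 96 − Q = 31 and Q = 65.
A monopolist chooses Q where MR = MC. MR = 96 − 2Q; setting this equal to 31 gives Q = 32.5 and P = 63.5.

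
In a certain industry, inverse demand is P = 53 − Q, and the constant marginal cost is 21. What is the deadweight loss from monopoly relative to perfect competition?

DWL = 128

Under competition P = MC = 21, so Q = (53 − 21)/1 = 32.
Monopoly sets MR = MC: 53 − 2Q = 21 ⇒ Q = 16, P = 53 − 16 = 37.
DWL is the triangle between Q = 16 and Q = 32: ½·(32 − 16)·(37 − 21) = 128.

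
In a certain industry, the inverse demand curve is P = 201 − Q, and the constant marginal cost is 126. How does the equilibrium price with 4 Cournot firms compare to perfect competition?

Cournot with 4 identical firms: the symmetric best-response condition is 201 − 5q = 126. Each firm produces q = 15, total output Q = 60, price P = 141.
Under competition P = MC = 126, so Q = (201 − 126)/1 = 75.

Cournot: P = 141; Competition: P = 126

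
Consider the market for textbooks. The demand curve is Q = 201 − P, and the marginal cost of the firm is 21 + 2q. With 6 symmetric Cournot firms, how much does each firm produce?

Inverting demand: P = 201 − Q.
Cournot with 6 identical firms: the symmetric best-response condition is 201 − 7q = 21 + 2q. Each firm produces q = 20, total output Q = 120, price P = 81.

q_i = 20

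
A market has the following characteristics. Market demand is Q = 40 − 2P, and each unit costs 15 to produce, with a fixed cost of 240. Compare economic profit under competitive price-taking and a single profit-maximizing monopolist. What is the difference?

π rises by 12.5

Inverting demand: P = 20 − 0.5Q.
Under competition P = MC = 15, so Q = (20 − 15)/0.5 = 10.
Profit = (15 − 15)·10 − 240 = −240.
Monopoly sets MR = MC: 20 − Q = 15 ⇒ Q = 5, P = 20 − 0.5·5 = 17.5.
Profit = (17.5 − 15)·5 − 240 = −227.5.
Change in economic profit: −227.5 − −240 = 12.5.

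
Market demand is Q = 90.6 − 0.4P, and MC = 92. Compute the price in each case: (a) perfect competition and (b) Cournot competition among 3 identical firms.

Competition: P = 92; Cournot: P = 125.625

Inverting demand: P = 226.5 − 2.5Q.
Under competition P = MC = 92, so Q = (226.5 − 92)/2.5 = 53.8.
Cournot with 3 identical firms: the symmetric best-response condition is 226.5 − 10q = 92. Each firm produces q = 13.45, total output Q = 40.35, price P = 125.625.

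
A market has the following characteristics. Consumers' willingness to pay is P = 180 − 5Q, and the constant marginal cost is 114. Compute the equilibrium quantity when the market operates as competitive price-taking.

Under competition P = MC = 114, so Q = (180 − 114)/5 = 13.2.

Q = 13.2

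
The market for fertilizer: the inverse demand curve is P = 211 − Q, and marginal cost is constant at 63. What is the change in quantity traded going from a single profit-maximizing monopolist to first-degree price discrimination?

The monopolist equates marginal revenue to marginal cost: 211 − 2Q = 63, so Q = 74. From demand, P = 137.
Under first-degree price discrimination the firm charges each unit its demand price and produces up to where P = MC, i.e. Q = 148. Consumer surplus is zero; producer surplus equals total surplus.
Change in quantity traded: 148 − 74 = 74.

Q rises by 74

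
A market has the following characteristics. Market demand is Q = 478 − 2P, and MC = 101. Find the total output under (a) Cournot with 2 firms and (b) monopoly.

Inverting demand: P = 239 − 0.5Q.
With 2 symmetric Cournot firms, each firm's FOC gives 239 − 1.5q = 101, so q = 92, Q = 2·92 = 184, and P = 147.
The monopolist equates marginal revenue to marginal cost: 239 − Q = 101, so Q = 138. From demand, P = 170.

Cournot: Q = 184; Monopoly: Q = 138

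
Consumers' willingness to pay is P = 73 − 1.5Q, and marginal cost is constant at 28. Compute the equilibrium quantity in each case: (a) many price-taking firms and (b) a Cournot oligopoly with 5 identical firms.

Under competition P = MC = 28, so Q = (73 − 28)/1.5 = 30.
With 5 symmetric Cournot firms, each firm's FOC gives 73 − 9q = 28, so q = 5, Q = 5·5 = 25, and P = 35.5.

Competition: Q = 30; Cournot: Q = 25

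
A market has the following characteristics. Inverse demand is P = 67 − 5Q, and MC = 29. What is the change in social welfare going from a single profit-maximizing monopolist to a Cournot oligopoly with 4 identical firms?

Monopoly sets MR = MC: 67 − 10Q = 29 ⇒ Q = 3.8, P = 67 − 5·3.8 = 48.
CS = ½·(67 − 48)·3.8 = 36.1; PS = (48 − 29)·3.8 = 72.2; TS = 108.3.
In a 4-firm Cournot equilibrium, symmetry and the first-order condition give q = (67 − 29)/(25) = 1.52. So Q = 6.08 and P = 36.6.
CS = ½·(67 − 36.6)·6.08 = 92.416; PS = (36.6 − 29)·6.08 = 46.208; TS = 138.624.
Change in social welfare: 138.624 − 108.3 = 30.324.

Social welfare rises by 30.324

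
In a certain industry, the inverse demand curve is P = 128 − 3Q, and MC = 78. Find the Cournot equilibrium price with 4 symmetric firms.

Cournot with 4 identical firms: the symmetric best-response condition is 128 − 15q = 78. Each firm produces q = 10/3, total output Q = 40/3, price P = 88.

P = 88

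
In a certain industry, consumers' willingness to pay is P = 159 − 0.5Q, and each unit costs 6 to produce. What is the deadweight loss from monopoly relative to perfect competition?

DWL = 5852.25

Perfect competition: P = MC = 6, so 159 − 0.5Q = 6 and Q = 306.
Monopoly sets MR = MC: 159 − Q = 6 ⇒ Q = 153, P = 159 − 0.5·153 = 82.5.
DWL is the triangle between Q = 153 and Q = 306: ½·(306 − 153)·(82.5 − 6) = 5852.25.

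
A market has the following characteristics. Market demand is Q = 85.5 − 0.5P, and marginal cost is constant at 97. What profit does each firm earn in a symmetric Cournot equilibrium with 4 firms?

π_i = 109.52

Inverting demand: P = 171 − 2Q.
Cournot with 4 identical firms: the symmetric best-response condition is 171 − 10q = 97. Each firm produces q = 7.4, total output Q = 29.6, price P = 111.8.
Each firm's profit = (111.8 − 97)·7.4 = 109.52.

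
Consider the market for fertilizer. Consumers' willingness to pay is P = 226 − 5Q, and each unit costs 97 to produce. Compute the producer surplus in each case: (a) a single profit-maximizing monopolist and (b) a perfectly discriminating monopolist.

Monopoly: PS = 832.05; Perfect PD: PS = 1664.1

The monopolist equates marginal revenue to marginal cost: 226 − 10Q = 97, so Q = 12.9. From demand, P = 161.5.
PS = (161.5 − 97)·12.9 = 832.05.
Under first-degree price discrimination the firm charges each unit its demand price and produces up to where P = MC, i.e. Q = 25.8. Consumer surplus is zero; producer surplus equals total surplus.
PS = ½·(226 − 97)·25.8 = 1664.1.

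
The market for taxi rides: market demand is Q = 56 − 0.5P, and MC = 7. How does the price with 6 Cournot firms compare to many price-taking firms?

Inverting demand: P = 112 − 2Q.
Cournot with 6 identical firms: the symmetric best-response condition is 112 − 14q = 7. Each firm produces q = 7.5, total output Q = 45, price P = 22.
Perfect competition: P = MC = 7, so 112 − 2Q = 7 and Q = 52.5.

Cournot: P = 22; Competition: P = 7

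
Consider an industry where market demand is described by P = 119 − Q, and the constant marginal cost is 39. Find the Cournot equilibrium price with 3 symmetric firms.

With 3 symmetric Cournot firms, each firm's FOC gives 119 − 4q = 39, so q = 20, Q = 3·20 = 60, and P = 59.

P = 59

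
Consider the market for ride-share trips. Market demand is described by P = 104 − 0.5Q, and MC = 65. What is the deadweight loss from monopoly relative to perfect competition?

Perfect competition: P = MC = 65, so 104 − 0.5Q = 65 and Q = 78.
Monopoly sets MR = MC: 104 − Q = 65 ⇒ Q = 39, P = 104 − 0.5·39 = 84.5.
DWL is the triangle between Q = 39 and Q = 78: ½·(78 − 39)·(84.5 − 65) = 380.25.

DWL = 380.25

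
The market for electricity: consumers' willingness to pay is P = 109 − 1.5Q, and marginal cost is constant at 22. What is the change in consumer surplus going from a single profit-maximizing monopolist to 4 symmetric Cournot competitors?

CS rises by 983.97

The monopolist equates marginal revenue to marginal cost: 109 − 3Q = 22, so Q = 29. From demand, P = 65.5.
CS = ½·(109 − 65.5)·29 = 630.75.
Cournot with 4 identical firms: the symmetric best-response condition is 109 − 7.5q = 22. Each firm produces q = 11.6, total output Q = 46.4, price P = 39.4.
CS = ½·(109 − 39.4)·46.4 = 1614.72.
Change in consumer surplus: 1614.72 − 630.75 = 983.97.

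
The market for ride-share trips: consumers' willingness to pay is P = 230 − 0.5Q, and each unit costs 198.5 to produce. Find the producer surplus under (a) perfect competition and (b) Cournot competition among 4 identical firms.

Perfect competition: P = MC = 198.5, so 230 − 0.5Q = 198.5 and Q = 63.
PS = (198.5 − 198.5)·63 = 0.
With 4 symmetric Cournot firms, each firm's FOC gives 230 − 2.5q = 198.5, so q = 12.6, Q = 4·12.6 = 50.4, and P = 204.8.
PS = (204.8 − 198.5)·50.4 = 317.52.

Competition: PS = 0; Cournot: PS = 317.52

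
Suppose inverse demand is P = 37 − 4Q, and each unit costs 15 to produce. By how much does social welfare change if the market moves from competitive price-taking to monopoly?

Competitive firms price at marginal cost: P = 15, giving Q = 5.5.
CS = ½·(37 − 15)·5.5 = 60.5; PS = (15 − 15)·5.5 = 0; TS = 60.5.
Monopoly sets MR = MC: 37 − 8Q = 15 ⇒ Q = 2.75, P = 37 − 4·2.75 = 26.
CS = ½·(37 − 26)·2.75 = 15.125; PS = (26 − 15)·2.75 = 30.25; TS = 45.375.
Change in social welfare: 45.375 − 60.5 = −15.125.

TS falls by 15.125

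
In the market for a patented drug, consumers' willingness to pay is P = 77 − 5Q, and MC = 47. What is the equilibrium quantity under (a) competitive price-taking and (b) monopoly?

Competitive firms price at marginal cost: P = 47, giving Q = 6.
A monopolist chooses Q where MR = MC. MR = 77 − 10Q; setting this equal to 47 gives Q = 3 and P = 62.

Competition: Q = 6; Monopoly: Q = 3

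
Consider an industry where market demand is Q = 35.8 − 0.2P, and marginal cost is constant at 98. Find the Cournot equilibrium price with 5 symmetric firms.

P = 111.5

Inverting demand: P = 179 − 5Q.
With 5 symmetric Cournot firms, each firm's FOC gives 179 − 30q = 98, so q = 2.7, Q = 5·2.7 = 13.5, and P = 111.5.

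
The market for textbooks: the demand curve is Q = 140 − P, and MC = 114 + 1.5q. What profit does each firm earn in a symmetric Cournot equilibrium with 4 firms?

Inverting demand: P = 140 − Q.
Cournot with 4 identical firms: the symmetric best-response condition is 140 − 5q = 114 + 1.5q. Each firm produces q = 4, total output Q = 16, price P = 124.
Each firm's profit = 124·4 − (114·4 + ½·1.5·4²) = 28.

π_i = 28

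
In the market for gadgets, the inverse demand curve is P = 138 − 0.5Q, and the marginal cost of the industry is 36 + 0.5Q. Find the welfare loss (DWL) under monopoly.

Competitive equilibrium sets price equal to marginal cost: 138 − 0.5Q = 36 + 0.5Q, so Q = 102 and P = 87.
Monopoly sets MR = MC: 138 − Q = 36 + 0.5Q ⇒ Q = 68, P = 138 − 0.5·68 = 104.
CS = ½·(138 − 87)·102 = 2601; PS = (87·102 − 36·102 − ½·0.5·102²) = 2601; TS = 5202.
CS = ½·(138 − 104)·68 = 1156; PS = (104·68 − 36·68 − ½·0.5·68²) = 3468; TS = 4624.
DWL = 5202 − 4624 = 578.

DWL = 578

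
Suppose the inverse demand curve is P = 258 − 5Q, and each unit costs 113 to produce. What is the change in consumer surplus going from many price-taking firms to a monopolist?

Perfect competition: P = MC = 113, so 258 − 5Q = 113 and Q = 29.
CS = ½·(258 − 113)·29 = 2102.5.
The monopolist equates marginal revenue to marginal cost: 258 − 10Q = 113, so Q = 14.5. From demand, P = 185.5.
CS = ½·(258 − 185.5)·14.5 = 525.625.
Change in consumer surplus: 525.625 − 2102.5 = −1576.875.

Consumer surplus falls by 1576.875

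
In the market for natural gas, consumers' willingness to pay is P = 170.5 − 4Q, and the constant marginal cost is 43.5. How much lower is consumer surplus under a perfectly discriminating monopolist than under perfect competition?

Perfect competition: P = MC = 43.5, so 170.5 − 4Q = 43.5 and Q = 31.75.
CS = ½·(170.5 − 43.5)·31.75 = 2016.125.
Under first-degree price discrimination the firm charges each unit its demand price and produces up to where P = MC, i.e. Q = 31.75. Consumer surplus is zero; producer surplus equals total surplus.
CS = 0.
Change in consumer surplus: 0 − 2016.125 = −2016.125.

Consumer surplus falls by 2016.125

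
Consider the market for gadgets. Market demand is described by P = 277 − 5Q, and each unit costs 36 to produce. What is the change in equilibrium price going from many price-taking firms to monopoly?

Equilibrium price rises by 120.5

Perfect competition: P = MC = 36, so 277 − 5Q = 36 and Q = 48.2.
Monopoly sets MR = MC: 277 − 10Q = 36 ⇒ Q = 24.1, P = 277 − 5·24.1 = 156.5.
Change in equilibrium price: 156.5 − 36 = 120.5.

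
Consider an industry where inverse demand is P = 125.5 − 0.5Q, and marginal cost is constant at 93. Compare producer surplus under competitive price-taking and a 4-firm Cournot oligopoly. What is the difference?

Under competition P = MC = 93, so Q = (125.5 − 93)/0.5 = 65.
PS = (93 − 93)·65 = 0.
In a 4-firm Cournot equilibrium, symmetry and the first-order condition give q = (125.5 − 93)/(2.5) = 13. So Q = 52 and P = 99.5.
PS = (99.5 − 93)·52 = 338.
Change in producer surplus: 338 − 0 = 338.

Producer surplus rises by 338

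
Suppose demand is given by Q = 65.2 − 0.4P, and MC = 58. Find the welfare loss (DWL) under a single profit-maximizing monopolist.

DWL = 551.25

Inverting demand: P = 163 − 2.5Q.
Competitive firms price at marginal cost: P = 58, giving Q = 42.
The monopolist equates marginal revenue to marginal cost: 163 − 5Q = 58, so Q = 21. From demand, P = 110.5.
DWL is the triangle between Q = 21 and Q = 42: ½·(42 − 21)·(110.5 − 58) = 551.25.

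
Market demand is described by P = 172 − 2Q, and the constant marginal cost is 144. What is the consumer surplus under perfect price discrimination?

A perfectly discriminating monopolist sells every unit with P(Q) ≥ MC(Q), so output equals the competitive quantity Q = 14. Each buyer pays their reservation price, so CS = 0 and the firm captures all surplus.
CS = 0.

CS = 0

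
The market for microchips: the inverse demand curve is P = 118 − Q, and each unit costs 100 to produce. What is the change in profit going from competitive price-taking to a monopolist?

Profit rises by 81

Competitive firms price at marginal cost: P = 100, giving Q = 18.
Profit = (100 − 100)·18 = 0.
The monopolist equates marginal revenue to marginal cost: 118 − 2Q = 100, so Q = 9. From demand, P = 109.
Profit = (109 − 100)·9 = 81.
Change in profit: 81 − 0 = 81.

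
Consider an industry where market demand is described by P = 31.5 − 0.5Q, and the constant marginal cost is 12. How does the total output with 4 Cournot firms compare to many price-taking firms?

Cournot: Q = 31.2; Competition: Q = 39

In a 4-firm Cournot equilibrium, symmetry and the first-order condition give q = (31.5 − 12)/(2.5) = 7.8. So Q = 31.2 and P = 15.9.
Competitive firms price at marginal cost: P = 12, giving Q = 39.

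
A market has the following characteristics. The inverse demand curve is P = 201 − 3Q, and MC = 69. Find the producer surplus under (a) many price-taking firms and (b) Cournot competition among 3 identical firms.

Competitive firms price at marginal cost: P = 69, giving Q = 44.
PS = (69 − 69)·44 = 0.
Cournot with 3 identical firms: the symmetric best-response condition is 201 − 12q = 69. Each firm produces q = 11, total output Q = 33, price P = 102.
PS = (102 − 69)·33 = 1089.

Competition: PS = 0; Cournot: PS = 1089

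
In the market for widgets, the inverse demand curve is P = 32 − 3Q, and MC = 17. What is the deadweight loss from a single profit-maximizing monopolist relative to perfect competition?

Under competition P = MC = 17, so Q = (32 − 17)/3 = 5.
A monopolist chooses Q where MR = MC. MR = 32 − 6Q; setting this equal to 17 gives Q = 2.5 and P = 24.5.
DWL is the triangle between Q = 2.5 and Q = 5: ½·(5 − 2.5)·(24.5 − 17) = 9.375.

DWL = 9.375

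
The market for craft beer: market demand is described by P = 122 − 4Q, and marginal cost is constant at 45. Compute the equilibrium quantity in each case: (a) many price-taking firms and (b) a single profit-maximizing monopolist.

Competition: Q = 19.25; Monopoly: Q = 9.625

Under competition P = MC = 45, so Q = (122 − 45)/4 = 19.25.
A monopolist chooses Q where MR = MC. MR = 122 − 8Q; setting this equal to 45 gives Q = 9.625 and P = 83.5.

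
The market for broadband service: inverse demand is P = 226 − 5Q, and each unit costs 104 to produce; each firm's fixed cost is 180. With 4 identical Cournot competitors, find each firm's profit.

Cournot with 4 identical firms: the symmetric best-response condition is 226 − 25q = 104. Each firm produces q = 4.88, total output Q = 19.52, price P = 128.4.
Each firm's profit = (128.4 − 104)·4.88 − 180 = −60.928.

π_i = −60.928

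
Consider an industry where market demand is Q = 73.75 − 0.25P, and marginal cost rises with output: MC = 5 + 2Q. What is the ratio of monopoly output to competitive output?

Q_m/Q_c = 0.6

Inverting demand: P = 295 − 4Q.
The monopolist equates marginal revenue to marginal cost: 295 − 8Q = 5 + 2Q, so Q = 29. From demand, P = 179.
Competitive equilibrium sets price equal to marginal cost: 295 − 4Q = 5 + 2Q, so Q = 145/3 and P = 305/3.
Ratio Q_m/Q_c = 29/(145/3) = 0.6.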